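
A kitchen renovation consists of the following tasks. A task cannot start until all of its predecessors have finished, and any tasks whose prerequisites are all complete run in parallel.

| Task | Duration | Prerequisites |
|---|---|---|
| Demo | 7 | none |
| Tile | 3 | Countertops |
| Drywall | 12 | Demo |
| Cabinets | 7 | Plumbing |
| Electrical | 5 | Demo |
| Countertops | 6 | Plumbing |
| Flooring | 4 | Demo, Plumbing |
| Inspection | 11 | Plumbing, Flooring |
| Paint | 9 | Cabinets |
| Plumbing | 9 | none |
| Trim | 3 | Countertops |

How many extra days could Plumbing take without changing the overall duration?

Plumbing→Cabinets→Paint = 9+7+9 = 25 sets the makespan at 25 days.
Longest path through Plumbing: 25 days (earliest finish 9, latest finish 9).
Slack of Plumbing = 0 − 0 = 0 days.

0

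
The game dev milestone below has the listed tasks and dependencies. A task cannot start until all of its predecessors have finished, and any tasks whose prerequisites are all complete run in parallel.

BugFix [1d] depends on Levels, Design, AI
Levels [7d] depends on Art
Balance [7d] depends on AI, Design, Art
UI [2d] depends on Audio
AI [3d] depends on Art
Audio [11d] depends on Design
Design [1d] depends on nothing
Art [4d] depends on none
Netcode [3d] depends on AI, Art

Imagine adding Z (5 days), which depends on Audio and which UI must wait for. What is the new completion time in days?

Originally the game dev milestone takes 14 days.
With Z inserted, UI now waits for max(Audio, Z).
New critical path: Design→Audio→Z→UI = 1+11+5+2 = 19 ⇒ 19 days.

19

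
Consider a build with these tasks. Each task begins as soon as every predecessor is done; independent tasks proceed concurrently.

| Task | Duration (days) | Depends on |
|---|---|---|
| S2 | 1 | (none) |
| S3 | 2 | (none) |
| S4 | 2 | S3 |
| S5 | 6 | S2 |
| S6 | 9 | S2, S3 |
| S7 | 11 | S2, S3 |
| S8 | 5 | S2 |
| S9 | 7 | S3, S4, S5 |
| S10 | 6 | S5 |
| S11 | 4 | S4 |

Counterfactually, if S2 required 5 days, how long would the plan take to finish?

18

Critical path before the change: S2→S5→S9 = 1+6+7 = 14 giving 14 days.
Since S2 is critical, the +4 change carries straight to that chain (now 18 days).
No other chain overtakes it, so the finish is 18 days.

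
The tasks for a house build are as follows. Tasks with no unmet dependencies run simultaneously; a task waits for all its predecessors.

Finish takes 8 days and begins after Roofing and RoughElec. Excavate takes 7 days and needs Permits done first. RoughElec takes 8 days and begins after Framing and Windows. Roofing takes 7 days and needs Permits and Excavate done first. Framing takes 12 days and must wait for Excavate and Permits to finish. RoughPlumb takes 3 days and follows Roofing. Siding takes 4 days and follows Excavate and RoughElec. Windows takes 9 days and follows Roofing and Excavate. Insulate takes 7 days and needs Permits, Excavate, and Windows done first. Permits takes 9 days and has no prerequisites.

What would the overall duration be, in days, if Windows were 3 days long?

44

Baseline: Permits→Excavate→Roofing→Windows→RoughElec→Finish = 9+7+7+9+8+8 = 48 → 48 days.
Windows is on the critical path; changing it to 3 makes that path 42 days.
Now Permits→Excavate→Framing→RoughElec→Finish = 9+7+12+8+8 = 44 is longest, so the finish becomes 44 days.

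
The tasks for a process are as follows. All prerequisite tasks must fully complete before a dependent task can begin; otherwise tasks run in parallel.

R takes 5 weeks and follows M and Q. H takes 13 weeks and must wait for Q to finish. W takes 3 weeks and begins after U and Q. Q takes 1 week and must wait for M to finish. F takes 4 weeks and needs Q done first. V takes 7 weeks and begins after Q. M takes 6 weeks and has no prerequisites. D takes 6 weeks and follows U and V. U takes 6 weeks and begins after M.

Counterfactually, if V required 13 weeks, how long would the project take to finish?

Critical path before the change: M→Q→V→D = 6+1+7+6 = 20 giving 20 weeks.
V lies on that path, so at 13 weeks the path becomes 26 weeks.
The critical path is still M→Q→V→D; finish is now 26 weeks.

26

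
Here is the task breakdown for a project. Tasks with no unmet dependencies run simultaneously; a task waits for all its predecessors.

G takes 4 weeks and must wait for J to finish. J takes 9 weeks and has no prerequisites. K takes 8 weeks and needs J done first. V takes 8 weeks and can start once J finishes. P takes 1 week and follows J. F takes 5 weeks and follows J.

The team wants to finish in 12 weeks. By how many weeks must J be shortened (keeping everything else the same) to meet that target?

5

Current finish: 17 weeks; target: 12.
J is on every critical path, so each week cut from J cuts the finish by one (this holds down to a finish of 9).
Need 17 − 12 = 5 weeks off J → J becomes 4 weeks, finish becomes 12.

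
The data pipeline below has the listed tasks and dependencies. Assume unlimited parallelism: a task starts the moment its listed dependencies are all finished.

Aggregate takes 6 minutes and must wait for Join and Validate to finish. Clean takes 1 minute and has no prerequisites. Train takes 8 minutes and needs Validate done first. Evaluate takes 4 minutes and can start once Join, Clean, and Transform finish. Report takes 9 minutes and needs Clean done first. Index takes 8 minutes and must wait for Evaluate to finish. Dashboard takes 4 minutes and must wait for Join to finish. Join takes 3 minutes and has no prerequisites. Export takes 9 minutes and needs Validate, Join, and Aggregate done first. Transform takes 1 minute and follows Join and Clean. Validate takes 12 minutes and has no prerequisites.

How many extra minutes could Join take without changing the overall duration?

9

Critical path: Validate→Aggregate→Export = 12+6+9 = 27, so the finish is 27 minutes.
Join finishes as early as 3 and must finish by 12.
Float = 27 − 18 = 9.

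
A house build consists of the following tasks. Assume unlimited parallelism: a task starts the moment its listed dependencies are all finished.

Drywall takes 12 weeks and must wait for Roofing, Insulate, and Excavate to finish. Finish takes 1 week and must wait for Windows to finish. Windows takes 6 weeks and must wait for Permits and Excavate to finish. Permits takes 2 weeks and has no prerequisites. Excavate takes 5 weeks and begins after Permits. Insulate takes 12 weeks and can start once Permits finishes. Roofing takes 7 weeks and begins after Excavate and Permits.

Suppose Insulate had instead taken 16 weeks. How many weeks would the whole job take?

30

Baseline: Permits→Insulate→Drywall = 2+12+12 = 26 → 26 weeks.
Insulate is on the critical path; changing it to 16 makes that path 30 weeks.
The critical path is still Permits→Insulate→Drywall; finish is now 30 weeks.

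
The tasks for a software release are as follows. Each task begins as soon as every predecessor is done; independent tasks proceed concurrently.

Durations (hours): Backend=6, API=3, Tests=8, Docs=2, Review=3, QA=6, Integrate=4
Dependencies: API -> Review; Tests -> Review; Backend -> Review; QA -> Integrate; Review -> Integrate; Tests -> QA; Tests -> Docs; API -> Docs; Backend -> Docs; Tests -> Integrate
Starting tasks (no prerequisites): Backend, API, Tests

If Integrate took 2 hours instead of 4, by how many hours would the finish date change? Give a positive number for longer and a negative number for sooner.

Critical path before the change: Tests→QA→Integrate = 8+6+4 = 18 giving 18 hours.
Integrate is on the critical path; changing it to 2 makes that path 16 hours.
No other chain overtakes it, so the finish is 16 hours.
Change in finish: 16 − 18 = -2 hours.

-2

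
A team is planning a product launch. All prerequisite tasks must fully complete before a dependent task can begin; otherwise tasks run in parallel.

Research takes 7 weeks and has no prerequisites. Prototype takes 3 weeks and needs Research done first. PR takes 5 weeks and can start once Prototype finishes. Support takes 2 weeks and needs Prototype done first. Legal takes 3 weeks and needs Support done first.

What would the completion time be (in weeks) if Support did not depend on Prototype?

15

Before: longest chain Research→Prototype→PR = 7+3+5 = 15, finish 15.
Without Prototype→Support, Support's earliest start moves from 10 to 0.
The longest chain is now Research→Prototype→PR = 7+3+5 = 15, so the plan takes 15 weeks.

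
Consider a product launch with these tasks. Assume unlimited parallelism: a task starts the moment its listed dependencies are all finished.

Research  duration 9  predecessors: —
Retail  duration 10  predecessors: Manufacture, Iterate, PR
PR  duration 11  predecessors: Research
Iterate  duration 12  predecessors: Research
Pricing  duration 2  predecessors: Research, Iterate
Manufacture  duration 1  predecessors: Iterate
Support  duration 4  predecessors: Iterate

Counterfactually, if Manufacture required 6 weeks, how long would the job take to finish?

37

The binding path is Research→Iterate→Manufacture→Retail = 9+12+1+10 = 32; finish at 32 weeks.
Manufacture lies on that path, so at 6 weeks the path becomes 37 weeks.
That remains the longest chain; total 37 weeks.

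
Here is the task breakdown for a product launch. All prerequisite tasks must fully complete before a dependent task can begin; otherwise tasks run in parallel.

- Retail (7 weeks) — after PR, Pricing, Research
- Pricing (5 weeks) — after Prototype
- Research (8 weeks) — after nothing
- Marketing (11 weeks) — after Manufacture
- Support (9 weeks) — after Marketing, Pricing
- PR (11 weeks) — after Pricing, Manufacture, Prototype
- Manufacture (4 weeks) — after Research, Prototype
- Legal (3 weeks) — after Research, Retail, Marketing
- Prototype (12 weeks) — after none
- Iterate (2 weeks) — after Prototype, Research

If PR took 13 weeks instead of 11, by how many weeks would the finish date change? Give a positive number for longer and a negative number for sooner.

2

As given, the longest chain is Prototype→Pricing→PR→Retail→Legal = 12+5+11+7+3 = 38, so the finish is 38 weeks.
Since PR is critical, the +2 change carries straight to that chain (now 40 weeks).
No other chain overtakes it, so the finish is 40 weeks.
Change in finish: 40 − 38 = +2 weeks.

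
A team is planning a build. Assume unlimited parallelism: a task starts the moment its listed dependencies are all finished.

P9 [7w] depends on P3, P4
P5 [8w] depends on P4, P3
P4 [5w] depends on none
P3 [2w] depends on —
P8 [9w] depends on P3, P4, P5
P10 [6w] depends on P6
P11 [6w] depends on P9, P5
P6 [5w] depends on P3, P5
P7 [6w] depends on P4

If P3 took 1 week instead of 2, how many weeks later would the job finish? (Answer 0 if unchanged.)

0

The binding path is P4→P5→P6→P10 = 5+8+5+6 = 24; finish at 24 weeks.
P3 has 3 weeks of float (longest path through it is 21).
The critical path is still P4→P5→P6→P10; finish is now 24 weeks.
Change in finish: 24 − 24 = +0 weeks.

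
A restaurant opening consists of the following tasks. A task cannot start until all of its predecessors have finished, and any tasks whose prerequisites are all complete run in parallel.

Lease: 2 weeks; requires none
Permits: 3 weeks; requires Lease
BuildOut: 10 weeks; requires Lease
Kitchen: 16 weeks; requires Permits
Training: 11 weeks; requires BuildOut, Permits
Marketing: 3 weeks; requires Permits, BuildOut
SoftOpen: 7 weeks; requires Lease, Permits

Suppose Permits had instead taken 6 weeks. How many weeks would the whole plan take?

24

Critical path before the change: Lease→BuildOut→Training = 2+10+11 = 23 giving 23 weeks.
Permits has 2 weeks of float (longest path through it is 21).
The binding chain switches to Lease→Permits→Kitchen = 2+6+16 = 24; finish 24 weeks.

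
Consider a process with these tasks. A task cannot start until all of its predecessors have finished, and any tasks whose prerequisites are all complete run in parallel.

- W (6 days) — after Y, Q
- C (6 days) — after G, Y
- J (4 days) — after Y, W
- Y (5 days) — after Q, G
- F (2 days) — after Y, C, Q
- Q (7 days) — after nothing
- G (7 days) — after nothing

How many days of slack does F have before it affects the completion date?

Q→Y→W→J = 7+5+6+4 = 22 sets the makespan at 22 days.
F finishes as early as 20 and must finish by 22.
Float = 22 − 20 = 2.

2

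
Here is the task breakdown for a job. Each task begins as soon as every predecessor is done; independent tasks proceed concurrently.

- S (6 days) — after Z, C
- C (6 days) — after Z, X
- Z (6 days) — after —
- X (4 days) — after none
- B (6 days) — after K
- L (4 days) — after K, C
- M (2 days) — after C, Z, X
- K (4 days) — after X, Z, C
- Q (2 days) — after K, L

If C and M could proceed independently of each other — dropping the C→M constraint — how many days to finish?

Original critical path: Z→C→K→B = 6+6+4+6 = 22 ⇒ 22 days.
Without C→M, M's earliest start moves from 12 to 6.
The longest chain is now Z→C→K→B = 6+6+4+6 = 22, so the project takes 22 days.

22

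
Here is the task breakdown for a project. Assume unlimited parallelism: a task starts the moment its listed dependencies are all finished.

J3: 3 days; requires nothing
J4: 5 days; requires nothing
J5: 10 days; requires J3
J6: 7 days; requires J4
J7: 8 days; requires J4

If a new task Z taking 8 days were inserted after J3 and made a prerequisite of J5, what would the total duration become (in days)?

Originally the job takes 13 days.
With Z inserted, J5 now waits for max(J3, Z).
New critical path: J3→Z→J5 = 3+8+10 = 21 ⇒ 21 days.

21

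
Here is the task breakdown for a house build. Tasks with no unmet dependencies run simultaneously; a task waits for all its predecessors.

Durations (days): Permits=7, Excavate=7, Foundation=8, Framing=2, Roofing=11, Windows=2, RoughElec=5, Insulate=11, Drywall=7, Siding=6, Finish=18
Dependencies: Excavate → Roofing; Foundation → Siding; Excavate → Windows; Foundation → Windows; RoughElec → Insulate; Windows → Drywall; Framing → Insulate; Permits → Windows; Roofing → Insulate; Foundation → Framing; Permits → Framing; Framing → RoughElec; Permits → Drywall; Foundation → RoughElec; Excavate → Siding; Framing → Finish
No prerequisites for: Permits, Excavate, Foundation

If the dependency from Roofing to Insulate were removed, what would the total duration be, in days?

Before: longest chain Excavate→Roofing→Insulate = 7+11+11 = 29, finish 29.
Without Roofing→Insulate, Insulate's earliest start moves from 18 to 15.
After: Foundation→Framing→Finish = 8+2+18 = 28 → 28 days.

28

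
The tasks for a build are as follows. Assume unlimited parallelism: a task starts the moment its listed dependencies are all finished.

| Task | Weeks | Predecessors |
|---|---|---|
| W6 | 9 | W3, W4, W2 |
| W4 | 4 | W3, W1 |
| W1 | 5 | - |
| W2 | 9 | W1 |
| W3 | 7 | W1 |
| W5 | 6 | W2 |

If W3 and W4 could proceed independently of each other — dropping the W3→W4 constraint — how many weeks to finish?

Before: longest chain W1→W3→W4→W6 = 5+7+4+9 = 25, finish 25.
Without W3→W4, W4's earliest start moves from 12 to 5.
After: W1→W2→W6 = 5+9+9 = 23 → 23 weeks.

23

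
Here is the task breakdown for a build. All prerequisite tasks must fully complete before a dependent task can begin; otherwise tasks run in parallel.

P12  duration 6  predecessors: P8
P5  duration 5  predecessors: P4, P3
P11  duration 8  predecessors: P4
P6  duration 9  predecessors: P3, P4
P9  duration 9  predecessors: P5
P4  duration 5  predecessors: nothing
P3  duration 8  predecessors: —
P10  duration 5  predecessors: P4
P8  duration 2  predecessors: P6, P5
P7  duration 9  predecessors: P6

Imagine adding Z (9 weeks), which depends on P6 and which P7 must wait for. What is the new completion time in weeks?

35

Originally the plan takes 26 weeks.
With Z inserted, P7 now waits for max(P6, Z).
New critical path: P3→P6→Z→P7 = 8+9+9+9 = 35 ⇒ 35 weeks.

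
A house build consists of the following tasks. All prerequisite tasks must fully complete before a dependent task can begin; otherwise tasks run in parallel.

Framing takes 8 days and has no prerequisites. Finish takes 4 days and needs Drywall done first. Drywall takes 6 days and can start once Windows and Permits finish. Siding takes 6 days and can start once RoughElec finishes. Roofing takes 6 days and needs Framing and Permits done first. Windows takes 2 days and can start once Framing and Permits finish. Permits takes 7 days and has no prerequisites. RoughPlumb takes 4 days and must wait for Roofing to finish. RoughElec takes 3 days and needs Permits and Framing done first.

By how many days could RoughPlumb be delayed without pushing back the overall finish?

The longest chain is Framing→Windows→Drywall→Finish = 8+2+6+4 = 20; overall finish 20 days.
RoughPlumb finishes as early as 18 and must finish by 20.
Float = 20 − 18 = 2.

2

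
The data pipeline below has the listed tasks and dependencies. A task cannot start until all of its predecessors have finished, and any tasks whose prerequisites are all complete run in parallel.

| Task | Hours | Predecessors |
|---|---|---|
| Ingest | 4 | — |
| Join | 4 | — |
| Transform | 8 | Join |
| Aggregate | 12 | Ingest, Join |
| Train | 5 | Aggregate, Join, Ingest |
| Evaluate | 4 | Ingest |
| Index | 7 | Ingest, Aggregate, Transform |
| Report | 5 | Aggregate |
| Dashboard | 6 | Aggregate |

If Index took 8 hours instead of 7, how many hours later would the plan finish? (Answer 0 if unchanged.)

Baseline: Ingest→Aggregate→Index = 4+12+7 = 23 → 23 hours.
Index is on the critical path; changing it to 8 makes that path 24 hours.
No other chain overtakes it, so the finish is 24 hours.
Change in finish: 24 − 23 = +1 hours.

1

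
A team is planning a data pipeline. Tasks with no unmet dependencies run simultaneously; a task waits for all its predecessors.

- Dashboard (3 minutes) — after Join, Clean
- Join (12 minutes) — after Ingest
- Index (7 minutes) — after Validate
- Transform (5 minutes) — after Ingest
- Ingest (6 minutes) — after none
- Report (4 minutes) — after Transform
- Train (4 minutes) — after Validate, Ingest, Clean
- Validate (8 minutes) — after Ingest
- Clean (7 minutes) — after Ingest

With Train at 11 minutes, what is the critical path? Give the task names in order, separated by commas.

As given, the longest chain is Ingest→Validate→Index = 6+8+7 = 21, so the finish is 21 minutes.
Train has 3 minutes of float (longest path through it is 18).
New critical path: Ingest→Validate→Train = 6+8+11 = 25 ⇒ 25 minutes.

Ingest, Validate, Train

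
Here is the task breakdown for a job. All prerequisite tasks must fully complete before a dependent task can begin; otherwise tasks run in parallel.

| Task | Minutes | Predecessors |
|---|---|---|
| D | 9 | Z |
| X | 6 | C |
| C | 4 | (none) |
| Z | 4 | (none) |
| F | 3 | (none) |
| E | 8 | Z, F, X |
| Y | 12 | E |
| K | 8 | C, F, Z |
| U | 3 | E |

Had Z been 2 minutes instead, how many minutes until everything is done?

Baseline: C→X→E→Y = 4+6+8+12 = 30 → 30 minutes.
Z has 6 minutes of float (longest path through it is 24).
The critical path is still C→X→E→Y; finish is now 30 minutes.

30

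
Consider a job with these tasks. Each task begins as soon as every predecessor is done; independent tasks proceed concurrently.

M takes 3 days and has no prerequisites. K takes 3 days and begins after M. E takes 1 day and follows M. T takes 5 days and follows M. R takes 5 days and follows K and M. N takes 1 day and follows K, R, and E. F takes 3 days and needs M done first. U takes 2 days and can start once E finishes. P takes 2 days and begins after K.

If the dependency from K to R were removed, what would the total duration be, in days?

9

Original critical path: M→K→R→N = 3+3+5+1 = 12 ⇒ 12 days.
Without K→R, R's earliest start moves from 6 to 3.
The longest chain is now M→R→N = 3+5+1 = 9, so the project takes 9 days.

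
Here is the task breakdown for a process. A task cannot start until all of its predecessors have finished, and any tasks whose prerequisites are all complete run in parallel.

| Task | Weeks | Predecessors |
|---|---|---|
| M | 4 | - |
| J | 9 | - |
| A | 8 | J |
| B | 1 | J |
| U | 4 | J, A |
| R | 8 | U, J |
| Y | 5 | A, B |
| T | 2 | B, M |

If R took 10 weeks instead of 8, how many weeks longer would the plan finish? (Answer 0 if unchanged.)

Actual critical path: J→A→U→R = 9+8+4+8 = 29 ⇒ 29 weeks.
R lies on that path, so at 10 weeks the path becomes 31 weeks.
That remains the longest chain; total 31 weeks.
Change in finish: 31 − 29 = +2 weeks.

2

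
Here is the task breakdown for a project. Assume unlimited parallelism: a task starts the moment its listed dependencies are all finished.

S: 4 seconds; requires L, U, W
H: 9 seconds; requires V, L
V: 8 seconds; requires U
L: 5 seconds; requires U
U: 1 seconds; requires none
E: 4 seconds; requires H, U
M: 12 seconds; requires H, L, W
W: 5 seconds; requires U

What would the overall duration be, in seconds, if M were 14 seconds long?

Baseline: U→V→H→M = 1+8+9+12 = 30 → 30 seconds.
Since M is critical, the +2 change carries straight to that chain (now 32 seconds).
The critical path is still U→V→H→M; finish is now 32 seconds.

32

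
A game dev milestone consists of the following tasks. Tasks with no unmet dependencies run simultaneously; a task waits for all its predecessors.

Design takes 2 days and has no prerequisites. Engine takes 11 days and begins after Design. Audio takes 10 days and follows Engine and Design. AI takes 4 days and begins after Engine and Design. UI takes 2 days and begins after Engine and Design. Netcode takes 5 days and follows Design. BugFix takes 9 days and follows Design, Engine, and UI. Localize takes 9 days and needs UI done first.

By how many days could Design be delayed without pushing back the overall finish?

The longest chain is Design→Engine→UI→BugFix = 2+11+2+9 = 24; overall finish 24 days.
Longest path through Design: 24 days (earliest finish 2, latest finish 2).
Float = 24 − 24 = 0.

0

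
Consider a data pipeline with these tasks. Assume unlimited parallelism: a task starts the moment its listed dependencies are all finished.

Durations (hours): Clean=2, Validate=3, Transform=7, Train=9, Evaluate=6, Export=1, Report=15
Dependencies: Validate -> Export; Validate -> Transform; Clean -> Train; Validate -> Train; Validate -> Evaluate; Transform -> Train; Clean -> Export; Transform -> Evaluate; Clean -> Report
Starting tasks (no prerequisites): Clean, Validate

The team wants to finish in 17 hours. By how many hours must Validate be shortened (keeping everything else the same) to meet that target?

Current finish: 19 hours; target: 17.
Validate is on every critical path, so each hour cut from Validate cuts the finish by one (this holds down to a finish of 17).
Need 19 − 17 = 2 hours off Validate → Validate becomes 1 hour, finish becomes 17.

2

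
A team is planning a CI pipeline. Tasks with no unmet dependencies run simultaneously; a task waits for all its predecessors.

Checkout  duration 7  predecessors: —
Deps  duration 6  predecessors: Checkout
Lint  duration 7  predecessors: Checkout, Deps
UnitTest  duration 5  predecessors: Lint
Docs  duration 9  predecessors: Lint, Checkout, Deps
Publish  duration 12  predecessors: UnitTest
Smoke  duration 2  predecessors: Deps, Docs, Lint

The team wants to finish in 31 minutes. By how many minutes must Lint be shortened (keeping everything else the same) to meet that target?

Current finish: 37 minutes; target: 31.
Lint is on every critical path, so each minute cut from Lint cuts the finish by one (this holds down to a finish of 31).
Need 37 − 31 = 6 minutes off Lint → Lint becomes 1 minute, finish becomes 31.

6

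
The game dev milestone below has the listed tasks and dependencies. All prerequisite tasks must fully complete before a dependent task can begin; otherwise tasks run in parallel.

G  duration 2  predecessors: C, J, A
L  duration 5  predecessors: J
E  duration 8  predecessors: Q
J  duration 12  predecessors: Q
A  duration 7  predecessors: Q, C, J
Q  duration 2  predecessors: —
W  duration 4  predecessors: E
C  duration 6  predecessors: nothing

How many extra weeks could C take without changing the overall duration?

Critical path: Q→J→A→G = 2+12+7+2 = 23, so the finish is 23 weeks.
The longest chain containing C totals 15 weeks.
So C can slip 14 − 6 = 8 weeks.

8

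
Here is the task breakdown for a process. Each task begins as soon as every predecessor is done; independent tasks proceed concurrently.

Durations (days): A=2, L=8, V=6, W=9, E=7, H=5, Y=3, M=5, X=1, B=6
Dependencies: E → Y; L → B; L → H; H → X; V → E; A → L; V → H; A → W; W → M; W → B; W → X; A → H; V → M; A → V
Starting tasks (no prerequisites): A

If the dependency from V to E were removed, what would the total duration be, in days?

17

Before: longest chain A→V→E→Y = 2+6+7+3 = 18, finish 18.
Without V→E, E's earliest start moves from 8 to 0.
The longest chain is now A→W→B = 2+9+6 = 17, so the project takes 17 days.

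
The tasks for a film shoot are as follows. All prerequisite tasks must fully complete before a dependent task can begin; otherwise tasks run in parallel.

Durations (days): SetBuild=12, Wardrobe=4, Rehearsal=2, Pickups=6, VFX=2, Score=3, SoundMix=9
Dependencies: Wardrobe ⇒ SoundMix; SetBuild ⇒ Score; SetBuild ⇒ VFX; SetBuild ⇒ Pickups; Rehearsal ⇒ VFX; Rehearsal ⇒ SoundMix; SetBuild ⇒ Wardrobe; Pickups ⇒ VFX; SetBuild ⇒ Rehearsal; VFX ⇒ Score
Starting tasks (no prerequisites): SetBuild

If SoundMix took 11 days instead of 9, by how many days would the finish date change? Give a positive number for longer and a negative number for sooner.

Critical path before the change: SetBuild→Wardrobe→SoundMix = 12+4+9 = 25 giving 25 days.
Since SoundMix is critical, the +2 change carries straight to that chain (now 27 days).
No other chain overtakes it, so the finish is 27 days.
Change in finish: 27 − 25 = +2 days.

2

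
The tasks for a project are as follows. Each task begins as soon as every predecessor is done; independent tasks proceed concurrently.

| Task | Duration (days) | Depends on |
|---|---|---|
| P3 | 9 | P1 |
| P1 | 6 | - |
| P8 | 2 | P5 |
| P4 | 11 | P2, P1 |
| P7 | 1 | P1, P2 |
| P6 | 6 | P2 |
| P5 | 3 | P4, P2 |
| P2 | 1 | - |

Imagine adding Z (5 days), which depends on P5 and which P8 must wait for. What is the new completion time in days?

Originally the project takes 22 days.
With Z inserted, P8 now waits for max(P5, Z).
New critical path: P1→P4→P5→Z→P8 = 6+11+3+5+2 = 27 ⇒ 27 days.

27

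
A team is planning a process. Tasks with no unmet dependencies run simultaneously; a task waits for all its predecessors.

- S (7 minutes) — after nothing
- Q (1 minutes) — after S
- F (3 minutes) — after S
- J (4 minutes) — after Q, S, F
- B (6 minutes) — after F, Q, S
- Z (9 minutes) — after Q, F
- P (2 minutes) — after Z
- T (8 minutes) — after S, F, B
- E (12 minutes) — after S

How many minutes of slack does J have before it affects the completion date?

10

Critical path: S→F→B→T = 7+3+6+8 = 24, so the finish is 24 minutes.
The longest chain containing J totals 14 minutes.
Slack of J = 20 − 10 = 10 minutes.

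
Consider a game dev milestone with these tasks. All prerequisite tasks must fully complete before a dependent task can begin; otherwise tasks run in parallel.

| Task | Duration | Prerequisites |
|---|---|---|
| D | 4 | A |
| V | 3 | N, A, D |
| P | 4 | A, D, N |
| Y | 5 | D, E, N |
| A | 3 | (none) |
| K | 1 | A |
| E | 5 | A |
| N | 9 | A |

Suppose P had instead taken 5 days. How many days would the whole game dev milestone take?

17

Actual critical path: A→N→Y = 3+9+5 = 17 ⇒ 17 days.
The longest path through P is only 16 days, so P has float 1.
Now A→N→P = 3+9+5 = 17 is longest, so the finish becomes 17 days.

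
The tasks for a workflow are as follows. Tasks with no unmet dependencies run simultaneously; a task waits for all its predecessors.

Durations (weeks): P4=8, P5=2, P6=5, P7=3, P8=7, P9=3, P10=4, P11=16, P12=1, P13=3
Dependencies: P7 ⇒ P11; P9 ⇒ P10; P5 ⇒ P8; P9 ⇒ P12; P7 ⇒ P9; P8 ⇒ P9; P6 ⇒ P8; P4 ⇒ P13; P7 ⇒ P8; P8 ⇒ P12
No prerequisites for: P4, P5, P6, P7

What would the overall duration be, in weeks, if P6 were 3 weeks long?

As given, the longest chain is P6→P8→P9→P10 = 5+7+3+4 = 19, so the finish is 19 weeks.
P6 is on the critical path; changing it to 3 makes that path 17 weeks.
The binding chain switches to P7→P11 = 3+16 = 19; finish 19 weeks.

19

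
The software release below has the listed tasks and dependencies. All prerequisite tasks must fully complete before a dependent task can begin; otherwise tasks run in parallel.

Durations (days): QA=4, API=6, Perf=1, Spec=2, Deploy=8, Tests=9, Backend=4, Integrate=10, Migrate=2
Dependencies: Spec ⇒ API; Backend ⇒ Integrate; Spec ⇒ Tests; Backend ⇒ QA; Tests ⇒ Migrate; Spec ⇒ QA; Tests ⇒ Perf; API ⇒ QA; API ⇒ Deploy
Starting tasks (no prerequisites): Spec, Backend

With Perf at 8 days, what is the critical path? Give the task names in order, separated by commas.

Spec, Tests, Perf

Actual critical path: Spec→API→Deploy = 2+6+8 = 16 ⇒ 16 days.
Perf has 4 days of float (longest path through it is 12).
New critical path: Spec→Tests→Perf = 2+9+8 = 19 ⇒ 19 days.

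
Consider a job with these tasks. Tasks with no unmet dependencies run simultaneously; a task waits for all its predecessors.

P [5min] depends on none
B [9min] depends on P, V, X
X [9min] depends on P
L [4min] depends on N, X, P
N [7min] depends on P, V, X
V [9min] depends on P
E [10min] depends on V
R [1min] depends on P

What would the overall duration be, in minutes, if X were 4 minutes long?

25

As given, the longest chain is P→X→N→L = 5+9+7+4 = 25, so the finish is 25 minutes.
X lies on that path, so at 4 minutes the path becomes 20 minutes.
New critical path: P→V→N→L = 5+9+7+4 = 25 ⇒ 25 minutes.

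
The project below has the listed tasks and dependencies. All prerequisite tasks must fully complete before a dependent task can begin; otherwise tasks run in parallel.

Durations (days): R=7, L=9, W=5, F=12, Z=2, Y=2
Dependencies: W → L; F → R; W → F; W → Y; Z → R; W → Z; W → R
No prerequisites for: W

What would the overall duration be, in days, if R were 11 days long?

Critical path before the change: W→F→R = 5+12+7 = 24 giving 24 days.
R is on the critical path; changing it to 11 makes that path 28 days.
That remains the longest chain; total 28 days.

28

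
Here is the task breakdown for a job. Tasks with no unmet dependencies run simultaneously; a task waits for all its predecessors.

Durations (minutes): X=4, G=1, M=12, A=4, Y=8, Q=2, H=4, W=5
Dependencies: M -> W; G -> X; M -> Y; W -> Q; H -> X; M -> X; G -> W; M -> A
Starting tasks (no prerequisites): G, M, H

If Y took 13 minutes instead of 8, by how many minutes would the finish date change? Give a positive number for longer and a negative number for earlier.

Critical path before the change: M→Y = 12+8 = 20 giving 20 minutes.
Since Y is critical, the +5 change carries straight to that chain (now 25 minutes).
No other chain overtakes it, so the finish is 25 minutes.
Change in finish: 25 − 20 = +5 minutes.

5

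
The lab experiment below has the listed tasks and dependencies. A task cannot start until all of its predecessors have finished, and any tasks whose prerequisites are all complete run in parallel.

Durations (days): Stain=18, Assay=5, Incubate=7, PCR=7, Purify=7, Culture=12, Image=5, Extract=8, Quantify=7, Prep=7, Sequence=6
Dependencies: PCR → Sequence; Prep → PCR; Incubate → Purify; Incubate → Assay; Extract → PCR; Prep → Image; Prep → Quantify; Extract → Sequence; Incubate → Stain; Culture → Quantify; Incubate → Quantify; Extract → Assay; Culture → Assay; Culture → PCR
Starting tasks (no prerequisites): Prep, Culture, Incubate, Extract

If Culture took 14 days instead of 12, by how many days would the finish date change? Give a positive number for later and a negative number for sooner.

Baseline: Culture→PCR→Sequence = 12+7+6 = 25 → 25 days.
Culture lies on that path, so at 14 days the path becomes 27 days.
That remains the longest chain; total 27 days.
Change in finish: 27 − 25 = +2 days.

2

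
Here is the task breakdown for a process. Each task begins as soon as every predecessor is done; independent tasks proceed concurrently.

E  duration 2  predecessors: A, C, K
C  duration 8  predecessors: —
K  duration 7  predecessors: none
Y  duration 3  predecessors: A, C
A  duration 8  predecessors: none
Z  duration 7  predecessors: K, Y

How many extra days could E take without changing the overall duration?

Critical path: C→Y→Z = 8+3+7 = 18, so the finish is 18 days.
E finishes as early as 10 and must finish by 18.
Float = 18 − 10 = 8.

8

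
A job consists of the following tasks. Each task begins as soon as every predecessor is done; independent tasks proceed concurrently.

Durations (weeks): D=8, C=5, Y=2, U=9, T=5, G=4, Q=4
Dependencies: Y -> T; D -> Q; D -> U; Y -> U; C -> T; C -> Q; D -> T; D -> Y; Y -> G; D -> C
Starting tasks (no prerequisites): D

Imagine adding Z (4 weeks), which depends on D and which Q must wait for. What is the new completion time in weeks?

Originally the project takes 19 weeks.
With Z inserted, Q now waits for max(D, C, Z).
New critical path: D→Y→U = 8+2+9 = 19 ⇒ 19 weeks.

19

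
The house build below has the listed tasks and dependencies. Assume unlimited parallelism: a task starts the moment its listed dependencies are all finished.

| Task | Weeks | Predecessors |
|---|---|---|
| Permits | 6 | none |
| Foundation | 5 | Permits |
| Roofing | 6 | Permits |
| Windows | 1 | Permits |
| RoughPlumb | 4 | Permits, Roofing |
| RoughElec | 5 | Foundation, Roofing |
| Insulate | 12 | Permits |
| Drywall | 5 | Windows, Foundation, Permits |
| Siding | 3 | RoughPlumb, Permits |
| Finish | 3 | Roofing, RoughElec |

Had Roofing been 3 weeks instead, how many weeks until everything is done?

Baseline: Permits→Roofing→RoughElec→Finish = 6+6+5+3 = 20 → 20 weeks.
Since Roofing is critical, the -3 change carries straight to that chain (now 17 weeks).
The binding chain switches to Permits→Foundation→RoughElec→Finish = 6+5+5+3 = 19; finish 19 weeks.

19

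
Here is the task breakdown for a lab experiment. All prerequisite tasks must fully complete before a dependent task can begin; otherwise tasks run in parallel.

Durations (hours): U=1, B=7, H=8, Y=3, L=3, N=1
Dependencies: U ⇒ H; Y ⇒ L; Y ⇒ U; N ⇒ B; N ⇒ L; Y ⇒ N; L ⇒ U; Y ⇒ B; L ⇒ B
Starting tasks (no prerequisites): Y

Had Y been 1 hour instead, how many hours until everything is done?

14

Actual critical path: Y→N→L→U→H = 3+1+3+1+8 = 16 ⇒ 16 hours.
Y lies on that path, so at 1 hour the path becomes 14 hours.
The critical path is still Y→N→L→U→H; finish is now 14 hours.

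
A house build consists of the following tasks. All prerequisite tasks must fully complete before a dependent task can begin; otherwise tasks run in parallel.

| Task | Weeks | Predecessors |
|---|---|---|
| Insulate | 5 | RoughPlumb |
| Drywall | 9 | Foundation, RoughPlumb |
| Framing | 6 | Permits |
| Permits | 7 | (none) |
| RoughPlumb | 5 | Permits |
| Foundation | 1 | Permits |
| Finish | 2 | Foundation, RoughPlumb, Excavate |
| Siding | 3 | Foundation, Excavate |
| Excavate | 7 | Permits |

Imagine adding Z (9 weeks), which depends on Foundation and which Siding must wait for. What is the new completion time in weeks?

21

Originally the plan takes 21 weeks.
With Z inserted, Siding now waits for max(Foundation, Excavate, Z).
New critical path: Permits→RoughPlumb→Drywall = 7+5+9 = 21 ⇒ 21 weeks.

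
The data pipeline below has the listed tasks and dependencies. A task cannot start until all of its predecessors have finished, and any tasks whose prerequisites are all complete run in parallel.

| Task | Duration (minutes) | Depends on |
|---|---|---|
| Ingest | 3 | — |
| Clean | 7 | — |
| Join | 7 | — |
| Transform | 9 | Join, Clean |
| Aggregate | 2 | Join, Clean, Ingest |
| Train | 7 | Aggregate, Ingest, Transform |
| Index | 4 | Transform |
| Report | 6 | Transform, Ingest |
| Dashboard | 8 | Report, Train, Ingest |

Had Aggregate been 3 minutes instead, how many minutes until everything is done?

Critical path before the change: Clean→Transform→Train→Dashboard = 7+9+7+8 = 31 giving 31 minutes.
The longest path through Aggregate is only 24 minutes, so Aggregate has float 7.
That remains the longest chain; total 31 minutes.

31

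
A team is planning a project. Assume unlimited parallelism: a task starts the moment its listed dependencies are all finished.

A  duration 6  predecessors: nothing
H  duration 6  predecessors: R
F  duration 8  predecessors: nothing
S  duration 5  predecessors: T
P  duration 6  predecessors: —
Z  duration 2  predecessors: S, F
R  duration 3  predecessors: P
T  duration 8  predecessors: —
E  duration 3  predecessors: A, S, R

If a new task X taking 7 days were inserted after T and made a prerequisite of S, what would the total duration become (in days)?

Originally the project takes 16 days.
With X inserted, S now waits for max(T, X).
New critical path: T→X→S→E = 8+7+5+3 = 23 ⇒ 23 days.

23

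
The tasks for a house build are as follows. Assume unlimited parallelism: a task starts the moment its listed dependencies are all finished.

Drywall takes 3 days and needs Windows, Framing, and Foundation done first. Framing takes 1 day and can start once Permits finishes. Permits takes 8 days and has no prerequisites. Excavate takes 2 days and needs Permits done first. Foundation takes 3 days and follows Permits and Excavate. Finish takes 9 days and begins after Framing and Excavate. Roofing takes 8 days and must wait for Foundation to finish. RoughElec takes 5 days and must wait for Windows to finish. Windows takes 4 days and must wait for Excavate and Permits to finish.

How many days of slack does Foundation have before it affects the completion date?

Permits→Excavate→Foundation→Roofing = 8+2+3+8 = 21 sets the makespan at 21 days.
Longest path through Foundation: 21 days (earliest finish 13, latest finish 13).
Float = 21 − 21 = 0.

0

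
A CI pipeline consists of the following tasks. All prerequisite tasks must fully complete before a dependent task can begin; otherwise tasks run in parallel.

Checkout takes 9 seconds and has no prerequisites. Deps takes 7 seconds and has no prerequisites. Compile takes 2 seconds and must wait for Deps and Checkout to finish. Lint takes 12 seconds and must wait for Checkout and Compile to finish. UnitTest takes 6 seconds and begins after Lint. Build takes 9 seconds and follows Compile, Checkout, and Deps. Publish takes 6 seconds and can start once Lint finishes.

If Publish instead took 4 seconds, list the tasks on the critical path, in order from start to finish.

Baseline: Checkout→Compile→Lint→Publish = 9+2+12+6 = 29 → 29 seconds.
Publish is on the critical path; changing it to 4 makes that path 27 seconds.
New critical path: Checkout→Compile→Lint→UnitTest = 9+2+12+6 = 29 ⇒ 29 seconds.

Checkout, Compile, Lint, UnitTest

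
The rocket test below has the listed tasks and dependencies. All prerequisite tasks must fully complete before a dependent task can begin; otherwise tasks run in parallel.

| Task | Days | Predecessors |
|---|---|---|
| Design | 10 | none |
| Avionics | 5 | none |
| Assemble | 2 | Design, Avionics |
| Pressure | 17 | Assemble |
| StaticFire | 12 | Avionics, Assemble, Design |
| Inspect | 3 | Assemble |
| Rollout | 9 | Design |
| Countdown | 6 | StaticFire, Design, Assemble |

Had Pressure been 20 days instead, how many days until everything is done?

Baseline: Design→Assemble→StaticFire→Countdown = 10+2+12+6 = 30 → 30 days.
Pressure is off the critical path — its longest chain is 29 days, giving 1 of slack.
Now Design→Assemble→Pressure = 10+2+20 = 32 is longest, so the finish becomes 32 days.

32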